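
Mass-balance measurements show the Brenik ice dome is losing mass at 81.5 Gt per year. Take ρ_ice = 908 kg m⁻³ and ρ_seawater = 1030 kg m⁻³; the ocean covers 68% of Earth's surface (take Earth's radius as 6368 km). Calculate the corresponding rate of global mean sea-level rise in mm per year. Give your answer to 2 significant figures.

ρ_w = 1030 kg m⁻³. Annual water volume added = 81.5 Gt / ρ_w = 8.150×10^13 kg / 1030 kg m⁻³ = 7.913×10^10 m³.
Δh per year = 7.913×10^10 / 3.47×10^14 = 2.28×10^-4 m = 0.23 mm.

≈ 0.23 mm/yr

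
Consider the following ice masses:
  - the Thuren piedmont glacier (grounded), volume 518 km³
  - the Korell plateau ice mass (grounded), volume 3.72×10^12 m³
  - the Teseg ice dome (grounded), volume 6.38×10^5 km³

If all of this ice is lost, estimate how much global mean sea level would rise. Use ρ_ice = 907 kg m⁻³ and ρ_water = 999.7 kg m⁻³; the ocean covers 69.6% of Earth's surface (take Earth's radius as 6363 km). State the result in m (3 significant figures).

Thuren: 518 km³ × (907/999.7) = 470.0 km³ of water.
Korell: 3.72×10^12 m³ × (907/999.7) = 3.375×10^12 m³ of water.
Teseg: 6.38×10^5 km³ × (907/999.7) = 5.788×10^5 km³ of water.
Total added water ≈ 5.827×10^14 m³ over 3.54×10^14 m² → Δh = 1.65 m.

≈ 1.65 m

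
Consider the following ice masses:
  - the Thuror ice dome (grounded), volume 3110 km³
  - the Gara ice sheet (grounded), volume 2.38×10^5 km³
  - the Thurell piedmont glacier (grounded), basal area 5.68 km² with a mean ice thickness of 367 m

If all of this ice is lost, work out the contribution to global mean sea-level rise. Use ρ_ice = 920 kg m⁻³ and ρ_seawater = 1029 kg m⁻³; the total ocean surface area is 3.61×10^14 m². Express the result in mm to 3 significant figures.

≈ 597 mm

Thuror: 3110 km³ × (920/1029) = 2781 km³ of water.
Gara: 2.38×10^5 km³ × (920/1029) = 2.128×10^5 km³ of water.
Thurell: ice volume = 5.68 km² × 367 m = 2.085 km³; 2.085 × (920/1029) = 1.864 km³ of water.
Total added water ≈ 2.156×10^14 m³ over 3.61×10^14 m² → Δh = 0.597 m = 597 mm.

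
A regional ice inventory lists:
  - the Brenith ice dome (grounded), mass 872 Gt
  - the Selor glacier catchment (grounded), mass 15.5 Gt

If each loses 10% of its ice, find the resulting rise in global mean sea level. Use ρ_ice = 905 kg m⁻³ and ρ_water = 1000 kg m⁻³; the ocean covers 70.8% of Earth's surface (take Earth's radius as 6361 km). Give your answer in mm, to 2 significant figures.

≈ 0.25 mm

Brenith: 0.1 × 872 Gt = 8.720×10^13 kg; dividing by ρ_w = 1000 kg m⁻³ gives 8.720×10^10 m³ of water.
Selor: 0.1 × 15.5 Gt = 1.550×10^12 kg; dividing by ρ_w = 1000 kg m⁻³ gives 1.550×10^9 m³ of water.
Total added water ≈ 8.875×10^10 m³ over 3.60×10^14 m² → Δh = 2.47×10^-4 m = 0.25 mm.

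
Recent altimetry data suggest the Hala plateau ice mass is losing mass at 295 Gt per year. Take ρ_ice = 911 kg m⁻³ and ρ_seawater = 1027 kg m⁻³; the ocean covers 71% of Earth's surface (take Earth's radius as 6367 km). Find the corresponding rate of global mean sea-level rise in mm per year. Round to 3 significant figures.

≈ 0.794 mm/yr

ρ_w = 1027 kg m⁻³. Annual water volume added = 295 Gt / ρ_w = 2.950×10^14 kg / 1027 kg m⁻³ = 2.872×10^11 m³.
Δh per year = 2.872×10^11 / 3.62×10^14 = 7.94×10^-4 m = 0.794 mm.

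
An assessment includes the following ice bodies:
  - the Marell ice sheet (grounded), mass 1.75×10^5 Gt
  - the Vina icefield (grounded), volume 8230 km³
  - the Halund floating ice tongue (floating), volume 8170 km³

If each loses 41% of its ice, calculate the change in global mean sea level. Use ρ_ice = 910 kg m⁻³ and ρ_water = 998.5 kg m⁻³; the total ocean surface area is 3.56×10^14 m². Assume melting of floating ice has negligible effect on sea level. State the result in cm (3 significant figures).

Marell: 0.41 × 1.75×10^5 Gt = 7.175×10^16 kg; dividing by ρ_w = 998.5 kg m⁻³ gives 7.186×10^13 m³ of water.
Vina: 0.41 × 8230 km³ × (910/998.5) = 3075 km³ of water.
The Halund floating ice tongue is floating and already displaces its own weight of water, so its melt adds essentially nothing to sea level.
Total added water ≈ 7.493×10^13 m³ over 3.56×10^14 m² → Δh = 0.210 m = 21.0 cm.

≈ 21.0 cm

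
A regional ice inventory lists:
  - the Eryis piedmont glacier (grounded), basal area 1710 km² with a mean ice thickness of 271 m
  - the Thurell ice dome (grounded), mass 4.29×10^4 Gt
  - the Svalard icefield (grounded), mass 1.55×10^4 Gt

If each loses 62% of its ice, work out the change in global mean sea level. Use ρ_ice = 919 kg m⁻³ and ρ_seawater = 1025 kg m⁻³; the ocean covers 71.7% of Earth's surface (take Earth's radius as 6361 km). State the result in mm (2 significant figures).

≈ 98 mm

Eryis: ice volume = 1710 km² × 271 m = 463.4 km³; 0.62 × 463.4 × (919/1025) = 257.6 km³ of water.
Thurell: 0.62 × 4.29×10^4 Gt = 2.660×10^16 kg; dividing by ρ_w = 1025 kg m⁻³ gives 2.595×10^13 m³ of water.
Svalard: 0.62 × 1.55×10^4 Gt = 9.610×10^15 kg; dividing by ρ_w = 1025 kg m⁻³ gives 9.376×10^12 m³ of water.
Total added water ≈ 3.558×10^13 m³ over 3.65×10^14 m² → Δh = 0.0976 m = 98 mm.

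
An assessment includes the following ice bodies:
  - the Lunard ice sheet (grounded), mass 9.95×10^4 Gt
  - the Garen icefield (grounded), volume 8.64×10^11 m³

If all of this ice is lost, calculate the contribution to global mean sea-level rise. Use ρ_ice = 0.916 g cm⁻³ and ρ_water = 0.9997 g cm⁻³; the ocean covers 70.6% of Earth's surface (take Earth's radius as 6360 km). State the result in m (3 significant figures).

≈ 0.280 m

Lunard: 9.95×10^4 Gt = 9.950×10^16 kg; dividing by ρ_w = 0.9997 g cm⁻³ = 999.7 kg m⁻³ gives 9.953×10^13 m³ of water.
Garen: 8.64×10^11 m³ × (916/999.7) = 7.917×10^11 m³ of water.
Total added water ≈ 1.003×10^14 m³ over 3.59×10^14 m² → Δh = 0.280 m.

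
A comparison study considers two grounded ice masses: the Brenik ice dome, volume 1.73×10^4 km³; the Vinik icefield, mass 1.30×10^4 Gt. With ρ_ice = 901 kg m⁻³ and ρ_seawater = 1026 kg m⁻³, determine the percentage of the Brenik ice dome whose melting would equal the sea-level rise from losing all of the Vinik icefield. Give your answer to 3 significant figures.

Equal sea-level rise means equal mass of meltwater, i.e. equal mass of ice lost.
Ice mass of Vinik: 1.300×10^16 kg; ice mass of Brenik: 1.559×10^16 kg.
Fraction required = 1.300×10^16 / 1.559×10^16 = 0.834 → 83.4 %.

≈ 83.4 %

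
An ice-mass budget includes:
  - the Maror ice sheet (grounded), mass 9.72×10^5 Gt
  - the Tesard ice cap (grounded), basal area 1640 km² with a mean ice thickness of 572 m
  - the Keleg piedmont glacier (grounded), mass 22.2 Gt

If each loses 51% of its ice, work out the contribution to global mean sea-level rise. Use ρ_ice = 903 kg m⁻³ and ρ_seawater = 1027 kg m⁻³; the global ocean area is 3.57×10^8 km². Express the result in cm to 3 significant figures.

≈ 135 cm

Maror: 0.51 × 9.72×10^5 Gt = 4.957×10^17 kg; dividing by ρ_w = 1027 kg m⁻³ gives 4.827×10^14 m³ of water.
Tesard: ice volume = 1640 km² × 572 m = 938.1 km³; 0.51 × 938.1 × (903/1027) = 420.7 km³ of water.
Keleg: 0.51 × 22.2 Gt = 1.132×10^13 kg; dividing by ρ_w = 1027 kg m⁻³ gives 1.102×10^10 m³ of water.
Total added water ≈ 4.831×10^14 m³ over 3.57×10^14 m² → Δh = 1.35 m = 135 cm.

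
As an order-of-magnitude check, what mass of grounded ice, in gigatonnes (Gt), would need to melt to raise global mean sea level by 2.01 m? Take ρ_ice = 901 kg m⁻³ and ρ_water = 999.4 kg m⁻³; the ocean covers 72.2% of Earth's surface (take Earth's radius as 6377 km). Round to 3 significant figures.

≈ 7.41×10^5 Gt

Required water volume = Δh × A = 2.01 m × 3.69×10^14 m² = 7.416×10^14 m³.
ρ_w = 999.4 kg m⁻³, so the mass of water = 7.416×10^14 m³ × 999.4 kg m⁻³ = 7.412×10^17 kg = 7.41×10^5 Gt (and the same mass of ice, by conservation).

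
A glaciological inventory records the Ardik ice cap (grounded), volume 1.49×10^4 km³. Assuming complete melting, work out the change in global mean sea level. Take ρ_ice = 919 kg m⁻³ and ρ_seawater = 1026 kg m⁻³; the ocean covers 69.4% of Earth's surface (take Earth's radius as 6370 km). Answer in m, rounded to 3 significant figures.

≈ 0.0377 m

Ardik: 1.49×10^4 km³ × (919/1026) = 1.335×10^4 km³ of water.
Spread over 3.54×10^14 m² of ocean, Δh = 1.335×10^13 / 3.54×10^14 = 0.0377 m.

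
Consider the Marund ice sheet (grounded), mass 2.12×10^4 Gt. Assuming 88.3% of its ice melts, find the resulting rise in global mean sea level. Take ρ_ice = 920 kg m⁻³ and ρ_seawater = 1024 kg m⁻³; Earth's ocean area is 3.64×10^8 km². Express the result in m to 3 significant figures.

Marund: 0.883 × 2.12×10^4 Gt = 1.872×10^16 kg; dividing by ρ_w = 1024 kg m⁻³ gives 1.828×10^13 m³ of water.
Spread over 3.64×10^14 m² of ocean, Δh = 1.828×10^13 / 3.64×10^14 = 0.0502 m.

≈ 0.0502 m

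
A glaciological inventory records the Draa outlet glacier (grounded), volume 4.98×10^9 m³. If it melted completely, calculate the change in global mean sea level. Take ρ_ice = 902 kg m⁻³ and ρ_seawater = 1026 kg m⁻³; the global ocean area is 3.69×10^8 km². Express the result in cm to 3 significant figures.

Draa: 4.98×10^9 m³ × (902/1026) = 4.378×10^9 m³ of water.
Spread over 3.69×10^14 m² of ocean, Δh = 4.378×10^9 / 3.69×10^14 = 1.19×10^-5 m = 1.19×10^-3 cm.

≈ 1.19×10^-3 cm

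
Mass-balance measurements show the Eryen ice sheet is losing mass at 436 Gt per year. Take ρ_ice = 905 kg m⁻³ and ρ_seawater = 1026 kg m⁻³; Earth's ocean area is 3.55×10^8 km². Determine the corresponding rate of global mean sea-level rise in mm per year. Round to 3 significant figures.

≈ 1.20 mm/yr

ρ_w = 1026 kg m⁻³. Annual water volume added = 436 Gt / ρ_w = 4.360×10^14 kg / 1026 kg m⁻³ = 4.250×10^11 m³.
Δh per year = 4.250×10^11 / 3.55×10^14 = 1.20×10^-3 m = 1.20 mm.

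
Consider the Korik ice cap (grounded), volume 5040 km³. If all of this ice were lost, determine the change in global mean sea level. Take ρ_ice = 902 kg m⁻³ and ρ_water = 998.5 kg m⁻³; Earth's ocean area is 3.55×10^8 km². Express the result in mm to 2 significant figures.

Korik: 5040 km³ × (902/998.5) = 4553 km³ of water.
Spread over 3.55×10^14 m² of ocean, Δh = 4.553×10^12 / 3.55×10^14 = 0.0128 m = 13 mm.

≈ 13 mm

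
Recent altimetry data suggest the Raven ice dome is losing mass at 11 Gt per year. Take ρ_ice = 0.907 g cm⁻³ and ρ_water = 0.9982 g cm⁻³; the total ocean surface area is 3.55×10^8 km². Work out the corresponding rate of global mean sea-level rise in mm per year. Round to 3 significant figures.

≈ 0.0310 mm/yr

ρ_w = 0.9982 g cm⁻³ = 998.2 kg m⁻³. Annual water volume added = 11 Gt / ρ_w = 1.100×10^13 kg / 998.2 kg m⁻³ = 1.102×10^10 m³.
Δh per year = 1.102×10^10 / 3.55×10^14 = 3.10×10^-5 m = 0.0310 mm.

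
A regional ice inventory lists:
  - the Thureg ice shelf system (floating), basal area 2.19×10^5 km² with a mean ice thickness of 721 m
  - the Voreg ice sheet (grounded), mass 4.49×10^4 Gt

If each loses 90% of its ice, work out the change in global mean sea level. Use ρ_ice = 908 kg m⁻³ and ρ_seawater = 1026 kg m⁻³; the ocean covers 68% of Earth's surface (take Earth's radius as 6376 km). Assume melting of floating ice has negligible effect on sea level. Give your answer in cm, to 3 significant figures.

The Thureg ice shelf system is floating and already displaces its own weight of water, so its melt adds essentially nothing to sea level.
Voreg: 0.9 × 4.49×10^4 Gt = 4.041×10^16 kg; dividing by ρ_w = 1026 kg m⁻³ gives 3.939×10^13 m³ of water.
Total added water ≈ 3.939×10^13 m³ over 3.47×10^14 m² → Δh = 0.113 m = 11.3 cm.

≈ 11.3 cm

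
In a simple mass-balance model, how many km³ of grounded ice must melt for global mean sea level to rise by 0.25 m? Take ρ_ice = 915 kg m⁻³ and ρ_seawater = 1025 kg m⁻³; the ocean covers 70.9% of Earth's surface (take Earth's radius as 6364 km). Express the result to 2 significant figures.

≈ 1.0×10^5 km³

Required water volume = Δh × A = 0.25 m × 3.61×10^14 m² = 9.021×10^13 m³ = 9.021×10^4 km³.
Ice volume = water volume × ρ_w/ρ_ice = 9.021×10^4 × 1025/915 = 1.0×10^5 km³.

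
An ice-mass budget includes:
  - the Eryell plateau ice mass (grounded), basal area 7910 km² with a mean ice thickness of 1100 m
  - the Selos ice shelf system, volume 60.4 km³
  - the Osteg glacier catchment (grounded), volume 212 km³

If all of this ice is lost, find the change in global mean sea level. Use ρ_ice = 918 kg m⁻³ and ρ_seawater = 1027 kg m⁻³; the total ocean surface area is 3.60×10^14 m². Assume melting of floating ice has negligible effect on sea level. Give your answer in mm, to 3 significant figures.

≈ 22.1 mm

Eryell: ice volume = 7910 km² × 1100 m = 8701 km³; 8701 × (918/1027) = 7778 km³ of water.
The Selos ice shelf system is floating and already displaces its own weight of water, so its melt adds essentially nothing to sea level.
Osteg: 212 km³ × (918/1027) = 189.5 km³ of water.
Total added water ≈ 7.967×10^12 m³ over 3.60×10^14 m² → Δh = 0.0221 m = 22.1 mm.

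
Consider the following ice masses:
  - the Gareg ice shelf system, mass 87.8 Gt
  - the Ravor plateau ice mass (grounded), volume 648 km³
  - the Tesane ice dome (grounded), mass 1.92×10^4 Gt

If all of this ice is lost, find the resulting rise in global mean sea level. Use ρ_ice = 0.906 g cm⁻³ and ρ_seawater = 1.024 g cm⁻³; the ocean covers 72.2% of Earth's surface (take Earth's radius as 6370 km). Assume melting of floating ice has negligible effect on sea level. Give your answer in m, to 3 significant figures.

The Gareg ice shelf system is floating and already displaces its own weight of water, so its melt adds essentially nothing to sea level.
Ravor: 648 km³ × (906/1024) = 573.3 km³ of water.
Tesane: 1.92×10^4 Gt = 1.920×10^16 kg; dividing by ρ_w = 1.024 g cm⁻³ = 1024 kg m⁻³ gives 1.875×10^13 m³ of water.
Total added water ≈ 1.932×10^13 m³ over 3.68×10^14 m² → Δh = 0.0525 m.

≈ 0.0525 m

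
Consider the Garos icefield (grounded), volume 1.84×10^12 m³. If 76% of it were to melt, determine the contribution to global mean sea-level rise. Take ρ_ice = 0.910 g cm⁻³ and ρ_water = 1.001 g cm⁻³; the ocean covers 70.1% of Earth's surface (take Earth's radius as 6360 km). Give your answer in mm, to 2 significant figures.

Garos: 0.76 × 1.84×10^12 m³ × (910/1001) = 1.271×10^12 m³ of water.
Spread over 3.56×10^14 m² of ocean, Δh = 1.271×10^12 / 3.56×10^14 = 3.57×10^-3 m = 3.6 mm.

≈ 3.6 mm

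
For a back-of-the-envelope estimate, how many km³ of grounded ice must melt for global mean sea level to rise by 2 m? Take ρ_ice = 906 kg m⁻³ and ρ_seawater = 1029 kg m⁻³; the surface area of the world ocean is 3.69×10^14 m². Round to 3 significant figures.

Required water volume = Δh × A = 2 m × 3.69×10^14 m² = 7.380×10^14 m³ = 7.380×10^5 km³.
Ice volume = water volume × ρ_w/ρ_ice = 7.380×10^5 × 1029/906 = 8.38×10^5 km³.

≈ 8.38×10^5 km³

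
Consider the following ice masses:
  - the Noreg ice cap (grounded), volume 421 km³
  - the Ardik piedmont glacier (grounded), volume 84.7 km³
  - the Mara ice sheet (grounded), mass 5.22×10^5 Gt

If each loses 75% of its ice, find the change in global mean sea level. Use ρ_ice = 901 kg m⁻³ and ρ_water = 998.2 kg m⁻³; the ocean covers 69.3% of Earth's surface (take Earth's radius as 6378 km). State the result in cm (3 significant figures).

Noreg: 0.75 × 421 km³ × (901/998.2) = 285.0 km³ of water.
Ardik: 0.75 × 84.7 km³ × (901/998.2) = 57.34 km³ of water.
Mara: 0.75 × 5.22×10^5 Gt = 3.915×10^17 kg; dividing by ρ_w = 998.2 kg m⁻³ gives 3.922×10^14 m³ of water.
Total added water ≈ 3.925×10^14 m³ over 3.54×10^14 m² → Δh = 1.11 m = 111 cm.

≈ 111 cm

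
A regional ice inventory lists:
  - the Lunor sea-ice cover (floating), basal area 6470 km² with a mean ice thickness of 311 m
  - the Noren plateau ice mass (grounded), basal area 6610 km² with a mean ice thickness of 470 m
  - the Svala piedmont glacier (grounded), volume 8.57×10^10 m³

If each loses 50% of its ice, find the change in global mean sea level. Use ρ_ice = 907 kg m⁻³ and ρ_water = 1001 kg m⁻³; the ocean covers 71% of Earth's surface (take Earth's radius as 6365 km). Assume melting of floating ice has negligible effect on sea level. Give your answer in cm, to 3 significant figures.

The Lunor sea-ice cover is floating and already displaces its own weight of water, so its melt adds essentially nothing to sea level.
Noren: ice volume = 6610 km² × 470 m = 3107 km³; 0.5 × 3107 × (907/1001) = 1407 km³ of water.
Svala: 0.5 × 8.57×10^10 m³ × (907/1001) = 3.883×10^10 m³ of water.
Total added water ≈ 1.446×10^12 m³ over 3.61×10^14 m² → Δh = 4.00×10^-3 m = 0.400 cm.

≈ 0.400 cm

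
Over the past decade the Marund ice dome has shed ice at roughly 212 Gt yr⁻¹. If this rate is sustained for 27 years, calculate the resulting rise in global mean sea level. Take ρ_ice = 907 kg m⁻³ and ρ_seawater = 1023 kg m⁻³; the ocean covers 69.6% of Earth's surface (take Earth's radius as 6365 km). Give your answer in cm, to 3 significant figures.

≈ 1.58 cm

Total mass lost = 212 Gt/yr × 27 yr = 5724 Gt = 5.724×10^15 kg.
ρ_w = 1023 kg m⁻³, so water volume = 5.724×10^15 / 1023 = 5.595×10^12 m³.
Δh = 5.595×10^12 / 3.54×10^14 = 0.0158 m = 1.58 cm.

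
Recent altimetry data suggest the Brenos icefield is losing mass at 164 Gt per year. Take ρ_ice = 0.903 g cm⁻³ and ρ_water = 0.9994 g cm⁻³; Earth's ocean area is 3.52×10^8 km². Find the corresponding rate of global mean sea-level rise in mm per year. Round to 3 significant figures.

≈ 0.466 mm/yr

ρ_w = 0.9994 g cm⁻³ = 999.4 kg m⁻³. Annual water volume added = 164 Gt / ρ_w = 1.640×10^14 kg / 999.4 kg m⁻³ = 1.641×10^11 m³.
Δh per year = 1.641×10^11 / 3.52×10^14 = 4.66×10^-4 m = 0.466 mm.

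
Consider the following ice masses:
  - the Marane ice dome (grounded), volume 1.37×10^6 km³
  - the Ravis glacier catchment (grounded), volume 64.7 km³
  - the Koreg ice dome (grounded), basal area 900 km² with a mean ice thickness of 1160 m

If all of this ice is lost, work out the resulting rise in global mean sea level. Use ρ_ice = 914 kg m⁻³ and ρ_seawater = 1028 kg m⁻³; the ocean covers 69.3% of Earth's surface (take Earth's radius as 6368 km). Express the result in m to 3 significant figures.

≈ 3.45 m

Marane: 1.37×10^6 km³ × (914/1028) = 1.218×10^6 km³ of water.
Ravis: 64.7 km³ × (914/1028) = 57.53 km³ of water.
Koreg: ice volume = 900 km² × 1160 m = 1044 km³; 1044 × (914/1028) = 928.2 km³ of water.
Total added water ≈ 1.219×10^15 m³ over 3.53×10^14 m² → Δh = 3.45 m.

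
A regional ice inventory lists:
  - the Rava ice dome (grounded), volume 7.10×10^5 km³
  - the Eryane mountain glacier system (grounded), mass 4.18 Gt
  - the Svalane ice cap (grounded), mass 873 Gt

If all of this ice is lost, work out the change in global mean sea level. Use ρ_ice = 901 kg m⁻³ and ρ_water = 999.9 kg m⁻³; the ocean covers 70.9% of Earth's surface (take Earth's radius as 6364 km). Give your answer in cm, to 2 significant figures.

≈ 180 cm

Rava: 7.10×10^5 km³ × (901/999.9) = 6.398×10^5 km³ of water.
Eryane: 4.18 Gt = 4.180×10^12 kg; dividing by ρ_w = 999.9 kg m⁻³ gives 4.180×10^9 m³ of water.
Svalane: 873 Gt = 8.730×10^14 kg; dividing by ρ_w = 999.9 kg m⁻³ gives 8.731×10^11 m³ of water.
Total added water ≈ 6.407×10^14 m³ over 3.61×10^14 m² → Δh = 1.78 m = 180 cm.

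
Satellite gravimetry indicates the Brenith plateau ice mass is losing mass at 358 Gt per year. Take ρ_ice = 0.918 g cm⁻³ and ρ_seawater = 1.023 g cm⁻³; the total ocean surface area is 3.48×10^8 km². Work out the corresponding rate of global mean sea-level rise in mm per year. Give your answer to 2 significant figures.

≈ 1.0 mm/yr

ρ_w = 1.023 g cm⁻³ = 1023 kg m⁻³. Annual water volume added = 358 Gt / ρ_w = 3.580×10^14 kg / 1023 kg m⁻³ = 3.500×10^11 m³.
Δh per year = 3.500×10^11 / 3.48×10^14 = 1.01×10^-3 m = 1.0 mm.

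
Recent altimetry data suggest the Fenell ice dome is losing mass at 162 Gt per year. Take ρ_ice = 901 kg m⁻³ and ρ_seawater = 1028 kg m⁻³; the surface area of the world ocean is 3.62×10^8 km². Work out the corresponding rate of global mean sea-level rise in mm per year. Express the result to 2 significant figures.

ρ_w = 1028 kg m⁻³. Annual water volume added = 162 Gt / ρ_w = 1.620×10^14 kg / 1028 kg m⁻³ = 1.576×10^11 m³.
Δh per year = 1.576×10^11 / 3.62×10^14 = 4.35×10^-4 m = 0.44 mm.

≈ 0.44 mm/yr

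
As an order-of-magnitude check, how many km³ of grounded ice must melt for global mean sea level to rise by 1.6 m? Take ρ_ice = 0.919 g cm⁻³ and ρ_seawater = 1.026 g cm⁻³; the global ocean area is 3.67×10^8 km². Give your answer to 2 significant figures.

Required water volume = Δh × A = 1.6 m × 3.67×10^14 m² = 5.872×10^14 m³ = 5.872×10^5 km³.
Ice volume = water volume × ρ_w/ρ_ice = 5.872×10^5 × 1026/919 = 6.6×10^5 km³.

≈ 6.6×10^5 km³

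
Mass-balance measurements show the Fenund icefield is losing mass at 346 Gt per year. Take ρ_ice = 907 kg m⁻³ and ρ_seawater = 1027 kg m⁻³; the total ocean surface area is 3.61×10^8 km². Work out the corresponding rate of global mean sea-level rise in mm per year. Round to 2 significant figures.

≈ 0.93 mm/yr

ρ_w = 1027 kg m⁻³. Annual water volume added = 346 Gt / ρ_w = 3.460×10^14 kg / 1027 kg m⁻³ = 3.369×10^11 m³.
Δh per year = 3.369×10^11 / 3.61×10^14 = 9.33×10^-4 m = 0.93 mm.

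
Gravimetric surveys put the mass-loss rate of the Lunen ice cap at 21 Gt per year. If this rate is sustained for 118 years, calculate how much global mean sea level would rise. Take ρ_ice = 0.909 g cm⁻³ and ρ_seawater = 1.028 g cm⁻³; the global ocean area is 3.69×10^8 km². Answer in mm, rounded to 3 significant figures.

Total mass lost = 21 Gt/yr × 118 yr = 2478 Gt = 2.478×10^15 kg.
ρ_w = 1.028 g cm⁻³ = 1028 kg m⁻³, so water volume = 2.478×10^15 / 1028 = 2.411×10^12 m³.
Δh = 2.411×10^12 / 3.69×10^14 = 6.53×10^-3 m = 6.53 mm.

≈ 6.53 mm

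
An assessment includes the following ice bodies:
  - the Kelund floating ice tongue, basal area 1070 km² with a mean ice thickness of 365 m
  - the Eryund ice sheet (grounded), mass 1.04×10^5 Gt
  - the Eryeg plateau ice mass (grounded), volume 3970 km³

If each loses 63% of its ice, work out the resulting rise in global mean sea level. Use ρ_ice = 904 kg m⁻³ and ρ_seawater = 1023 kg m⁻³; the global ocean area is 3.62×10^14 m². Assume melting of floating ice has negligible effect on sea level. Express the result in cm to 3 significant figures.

The Kelund floating ice tongue is floating and already displaces its own weight of water, so its melt adds essentially nothing to sea level.
Eryund: 0.63 × 1.04×10^5 Gt = 6.552×10^16 kg; dividing by ρ_w = 1023 kg m⁻³ gives 6.405×10^13 m³ of water.
Eryeg: 0.63 × 3970 km³ × (904/1023) = 2210 km³ of water.
Total added water ≈ 6.626×10^13 m³ over 3.62×10^14 m² → Δh = 0.183 m = 18.3 cm.

≈ 18.3 cm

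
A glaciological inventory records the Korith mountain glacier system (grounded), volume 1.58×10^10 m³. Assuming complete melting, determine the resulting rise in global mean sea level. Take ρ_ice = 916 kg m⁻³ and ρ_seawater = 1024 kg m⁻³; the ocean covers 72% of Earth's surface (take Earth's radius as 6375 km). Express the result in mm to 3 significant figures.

≈ 0.0384 mm

Korith: 1.58×10^10 m³ × (916/1024) = 1.413×10^10 m³ of water.
Spread over 3.68×10^14 m² of ocean, Δh = 1.413×10^10 / 3.68×10^14 = 3.84×10^-5 m = 0.0384 mm.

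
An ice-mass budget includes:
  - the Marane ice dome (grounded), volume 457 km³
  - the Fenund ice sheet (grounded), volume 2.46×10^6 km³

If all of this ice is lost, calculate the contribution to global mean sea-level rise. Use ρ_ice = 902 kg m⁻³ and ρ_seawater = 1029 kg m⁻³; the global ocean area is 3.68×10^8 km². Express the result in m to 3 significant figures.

≈ 5.86 m

Marane: 457 km³ × (902/1029) = 400.6 km³ of water.
Fenund: 2.46×10^6 km³ × (902/1029) = 2.156×10^6 km³ of water.
Total added water ≈ 2.157×10^15 m³ over 3.68×10^14 m² → Δh = 5.86 m.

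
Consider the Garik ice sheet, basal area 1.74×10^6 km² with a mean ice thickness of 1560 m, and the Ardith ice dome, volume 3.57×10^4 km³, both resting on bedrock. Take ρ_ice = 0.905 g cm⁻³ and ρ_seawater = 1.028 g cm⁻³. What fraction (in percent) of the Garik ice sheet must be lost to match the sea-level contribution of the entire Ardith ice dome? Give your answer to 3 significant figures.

≈ 1.32 %

Equal sea-level rise means equal mass of meltwater, i.e. equal mass of ice lost.
Ice mass of Ardith: 3.231×10^16 kg; ice mass of Garik: 2.457×10^18 kg.
Fraction required = 3.231×10^16 / 2.457×10^18 = 0.0132 → 1.32 %.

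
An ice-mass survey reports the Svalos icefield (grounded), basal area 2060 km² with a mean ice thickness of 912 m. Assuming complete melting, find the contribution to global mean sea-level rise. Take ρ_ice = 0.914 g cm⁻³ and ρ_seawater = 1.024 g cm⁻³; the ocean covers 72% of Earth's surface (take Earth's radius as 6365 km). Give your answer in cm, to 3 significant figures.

Svalos: ice volume = 2060 km² × 912 m = 1879 km³; 1879 × (914/1024) = 1677 km³ of water.
Spread over 3.67×10^14 m² of ocean, Δh = 1.677×10^12 / 3.67×10^14 = 4.57×10^-3 m = 0.457 cm.

≈ 0.457 cm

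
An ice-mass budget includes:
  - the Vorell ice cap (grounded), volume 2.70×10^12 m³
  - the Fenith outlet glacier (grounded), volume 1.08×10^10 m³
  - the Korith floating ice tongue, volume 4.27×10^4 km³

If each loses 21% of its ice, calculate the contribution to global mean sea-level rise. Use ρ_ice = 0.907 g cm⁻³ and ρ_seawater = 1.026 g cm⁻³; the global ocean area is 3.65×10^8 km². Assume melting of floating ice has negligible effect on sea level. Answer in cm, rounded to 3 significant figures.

≈ 0.138 cm

Vorell: 0.21 × 2.70×10^12 m³ × (907/1026) = 5.012×10^11 m³ of water.
Fenith: 0.21 × 1.08×10^10 m³ × (907/1026) = 2.005×10^9 m³ of water.
The Korith floating ice tongue is floating and already displaces its own weight of water, so its melt adds essentially nothing to sea level.
Total added water ≈ 5.032×10^11 m³ over 3.65×10^14 m² → Δh = 1.38×10^-3 m = 0.138 cm.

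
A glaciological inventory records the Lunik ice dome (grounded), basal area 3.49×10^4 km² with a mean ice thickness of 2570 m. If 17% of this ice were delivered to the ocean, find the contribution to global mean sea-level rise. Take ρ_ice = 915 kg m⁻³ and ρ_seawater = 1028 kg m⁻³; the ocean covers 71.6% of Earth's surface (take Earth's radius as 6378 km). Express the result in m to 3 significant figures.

≈ 0.0371 m

Lunik: ice volume = 3.49×10^4 km² × 2570 m = 8.969×10^4 km³; 0.17 × 8.969×10^4 × (915/1028) = 1.357×10^4 km³ of water.
Spread over 3.66×10^14 m² of ocean, Δh = 1.357×10^13 / 3.66×10^14 = 0.0371 m.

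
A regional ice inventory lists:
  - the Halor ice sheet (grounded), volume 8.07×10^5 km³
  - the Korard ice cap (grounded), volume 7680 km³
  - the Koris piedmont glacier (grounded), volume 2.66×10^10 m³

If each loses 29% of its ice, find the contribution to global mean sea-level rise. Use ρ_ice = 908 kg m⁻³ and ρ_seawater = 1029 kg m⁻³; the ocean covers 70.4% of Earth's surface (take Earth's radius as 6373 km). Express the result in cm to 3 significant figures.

Halor: 0.29 × 8.07×10^5 km³ × (908/1029) = 2.065×10^5 km³ of water.
Korard: 0.29 × 7680 km³ × (908/1029) = 1965 km³ of water.
Koris: 0.29 × 2.66×10^10 m³ × (908/1029) = 6.807×10^9 m³ of water.
Total added water ≈ 2.085×10^14 m³ over 3.59×10^14 m² → Δh = 0.580 m = 58.0 cm.

≈ 58.0 cm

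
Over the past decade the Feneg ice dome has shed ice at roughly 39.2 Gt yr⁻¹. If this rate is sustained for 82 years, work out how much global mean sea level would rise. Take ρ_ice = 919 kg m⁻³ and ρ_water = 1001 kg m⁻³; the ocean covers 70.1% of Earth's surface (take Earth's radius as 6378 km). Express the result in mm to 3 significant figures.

≈ 8.96 mm

Total mass lost = 39.2 Gt/yr × 82 yr = 3214 Gt = 3.214×10^15 kg.
ρ_w = 1001 kg m⁻³, so water volume = 3.214×10^15 / 1001 = 3.211×10^12 m³.
Δh = 3.211×10^12 / 3.58×10^14 = 8.96×10^-3 m = 8.96 mm.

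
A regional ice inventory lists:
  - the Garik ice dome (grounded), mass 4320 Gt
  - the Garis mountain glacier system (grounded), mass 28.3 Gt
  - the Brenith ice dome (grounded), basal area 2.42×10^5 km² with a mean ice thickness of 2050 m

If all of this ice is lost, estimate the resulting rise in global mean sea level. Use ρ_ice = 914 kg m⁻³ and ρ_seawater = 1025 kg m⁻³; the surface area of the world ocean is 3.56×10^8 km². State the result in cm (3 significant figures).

≈ 125 cm

Garik: 4320 Gt = 4.320×10^15 kg; dividing by ρ_w = 1025 kg m⁻³ gives 4.215×10^12 m³ of water.
Garis: 28.3 Gt = 2.830×10^13 kg; dividing by ρ_w = 1025 kg m⁻³ gives 2.761×10^10 m³ of water.
Brenith: ice volume = 2.42×10^5 km² × 2050 m = 4.961×10^5 km³; 4.961×10^5 × (914/1025) = 4.424×10^5 km³ of water.
Total added water ≈ 4.466×10^14 m³ over 3.56×10^14 m² → Δh = 1.25 m = 125 cm.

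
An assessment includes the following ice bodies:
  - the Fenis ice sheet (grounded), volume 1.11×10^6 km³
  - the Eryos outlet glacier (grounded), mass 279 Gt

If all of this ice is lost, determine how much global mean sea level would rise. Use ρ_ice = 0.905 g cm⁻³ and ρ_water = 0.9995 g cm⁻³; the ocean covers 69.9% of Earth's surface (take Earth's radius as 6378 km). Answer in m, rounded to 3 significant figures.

≈ 2.81 m

Fenis: 1.11×10^6 km³ × (905/999.5) = 1.005×10^6 km³ of water.
Eryos: 279 Gt = 2.790×10^14 kg; dividing by ρ_w = 0.9995 g cm⁻³ = 999.5 kg m⁻³ gives 2.791×10^11 m³ of water.
Total added water ≈ 1.005×10^15 m³ over 3.57×10^14 m² → Δh = 2.81 m.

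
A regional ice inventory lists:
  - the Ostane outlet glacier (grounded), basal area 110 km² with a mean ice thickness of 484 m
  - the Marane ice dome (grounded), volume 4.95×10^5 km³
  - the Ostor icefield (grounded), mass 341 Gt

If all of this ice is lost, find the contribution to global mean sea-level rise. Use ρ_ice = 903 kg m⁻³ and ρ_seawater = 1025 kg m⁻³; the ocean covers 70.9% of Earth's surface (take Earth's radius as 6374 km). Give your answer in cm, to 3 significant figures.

≈ 121 cm

Ostane: ice volume = 110 km² × 484 m = 53.24 km³; 53.24 × (903/1025) = 46.90 km³ of water.
Marane: 4.95×10^5 km³ × (903/1025) = 4.361×10^5 km³ of water.
Ostor: 341 Gt = 3.410×10^14 kg; dividing by ρ_w = 1025 kg m⁻³ gives 3.327×10^11 m³ of water.
Total added water ≈ 4.365×10^14 m³ over 3.62×10^14 m² → Δh = 1.21 m = 121 cm.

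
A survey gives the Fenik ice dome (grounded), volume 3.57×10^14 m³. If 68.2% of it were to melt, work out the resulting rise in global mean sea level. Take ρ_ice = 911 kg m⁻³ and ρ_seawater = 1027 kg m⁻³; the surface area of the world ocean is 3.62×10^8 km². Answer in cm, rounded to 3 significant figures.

≈ 59.7 cm

Fenik: 0.682 × 3.57×10^14 m³ × (911/1027) = 2.160×10^14 m³ of water.
Spread over 3.62×10^14 m² of ocean, Δh = 2.160×10^14 / 3.62×10^14 = 0.597 m = 59.7 cm.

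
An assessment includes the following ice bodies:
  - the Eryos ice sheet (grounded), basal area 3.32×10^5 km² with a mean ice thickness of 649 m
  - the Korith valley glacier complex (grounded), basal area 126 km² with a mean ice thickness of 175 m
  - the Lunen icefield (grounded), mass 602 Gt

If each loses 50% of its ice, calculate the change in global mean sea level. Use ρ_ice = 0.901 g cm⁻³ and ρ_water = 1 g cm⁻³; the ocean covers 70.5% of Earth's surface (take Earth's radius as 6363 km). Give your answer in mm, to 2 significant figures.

Eryos: ice volume = 3.32×10^5 km² × 649 m = 2.155×10^5 km³; 0.5 × 2.155×10^5 × (901/1000) = 9.707×10^4 km³ of water.
Korith: ice volume = 126 km² × 175 m = 22.05 km³; 0.5 × 22.05 × (901/1000) = 9.934 km³ of water.
Lunen: 0.5 × 602 Gt = 3.010×10^14 kg; dividing by ρ_w = 1 g cm⁻³ = 1000 kg m⁻³ gives 3.010×10^11 m³ of water.
Total added water ≈ 9.738×10^13 m³ over 3.59×10^14 m² → Δh = 0.271 m = 270 mm.

≈ 270 mm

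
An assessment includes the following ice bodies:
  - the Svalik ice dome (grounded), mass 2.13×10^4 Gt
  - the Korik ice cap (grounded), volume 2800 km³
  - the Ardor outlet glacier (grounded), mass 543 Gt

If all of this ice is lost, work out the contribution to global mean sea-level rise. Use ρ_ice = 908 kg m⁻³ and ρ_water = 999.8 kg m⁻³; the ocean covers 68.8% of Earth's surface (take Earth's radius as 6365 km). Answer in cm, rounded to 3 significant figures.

Svalik: 2.13×10^4 Gt = 2.130×10^16 kg; dividing by ρ_w = 999.8 kg m⁻³ gives 2.130×10^13 m³ of water.
Korik: 2800 km³ × (908/999.8) = 2543 km³ of water.
Ardor: 543 Gt = 5.430×10^14 kg; dividing by ρ_w = 999.8 kg m⁻³ gives 5.431×10^11 m³ of water.
Total added water ≈ 2.439×10^13 m³ over 3.50×10^14 m² → Δh = 0.0696 m = 6.96 cm.

≈ 6.96 cm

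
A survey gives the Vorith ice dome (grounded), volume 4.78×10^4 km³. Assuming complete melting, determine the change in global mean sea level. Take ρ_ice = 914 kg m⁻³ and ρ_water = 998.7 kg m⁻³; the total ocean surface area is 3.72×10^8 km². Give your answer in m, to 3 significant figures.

Vorith: 4.78×10^4 km³ × (914/998.7) = 4.375×10^4 km³ of water.
Spread over 3.72×10^14 m² of ocean, Δh = 4.375×10^13 / 3.72×10^14 = 0.118 m.

≈ 0.118 m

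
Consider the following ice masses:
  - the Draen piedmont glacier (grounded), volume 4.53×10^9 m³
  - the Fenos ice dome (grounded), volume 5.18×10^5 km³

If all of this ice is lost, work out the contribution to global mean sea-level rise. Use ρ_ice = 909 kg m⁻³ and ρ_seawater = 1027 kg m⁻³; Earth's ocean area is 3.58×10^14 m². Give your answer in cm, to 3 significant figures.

≈ 128 cm

Draen: 4.53×10^9 m³ × (909/1027) = 4.010×10^9 m³ of water.
Fenos: 5.18×10^5 km³ × (909/1027) = 4.585×10^5 km³ of water.
Total added water ≈ 4.585×10^14 m³ over 3.58×10^14 m² → Δh = 1.28 m = 128 cm.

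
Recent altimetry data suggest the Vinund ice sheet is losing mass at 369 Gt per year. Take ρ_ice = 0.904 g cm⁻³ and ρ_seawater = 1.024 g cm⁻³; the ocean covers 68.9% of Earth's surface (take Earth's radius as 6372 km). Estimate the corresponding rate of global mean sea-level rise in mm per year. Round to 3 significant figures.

ρ_w = 1.024 g cm⁻³ = 1024 kg m⁻³. Annual water volume added = 369 Gt / ρ_w = 3.690×10^14 kg / 1024 kg m⁻³ = 3.604×10^11 m³.
Δh per year = 3.604×10^11 / 3.52×10^14 = 1.03×10^-3 m = 1.03 mm.

≈ 1.03 mm/yr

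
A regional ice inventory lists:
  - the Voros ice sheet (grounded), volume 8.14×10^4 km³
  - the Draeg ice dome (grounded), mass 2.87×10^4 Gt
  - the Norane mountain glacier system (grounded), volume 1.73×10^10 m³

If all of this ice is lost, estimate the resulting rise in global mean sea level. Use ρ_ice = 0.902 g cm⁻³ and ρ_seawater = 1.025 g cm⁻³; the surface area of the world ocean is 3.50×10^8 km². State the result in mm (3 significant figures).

Voros: 8.14×10^4 km³ × (902/1025) = 7.163×10^4 km³ of water.
Draeg: 2.87×10^4 Gt = 2.870×10^16 kg; dividing by ρ_w = 1.025 g cm⁻³ = 1025 kg m⁻³ gives 2.800×10^13 m³ of water.
Norane: 1.73×10^10 m³ × (902/1025) = 1.522×10^10 m³ of water.
Total added water ≈ 9.965×10^13 m³ over 3.50×10^14 m² → Δh = 0.285 m = 285 mm.

≈ 285 mm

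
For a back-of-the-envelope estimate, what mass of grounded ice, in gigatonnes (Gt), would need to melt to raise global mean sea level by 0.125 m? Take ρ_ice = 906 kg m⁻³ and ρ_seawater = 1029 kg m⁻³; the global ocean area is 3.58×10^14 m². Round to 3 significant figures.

Required water volume = Δh × A = 0.125 m × 3.58×10^14 m² = 4.475×10^13 m³.
ρ_w = 1029 kg m⁻³, so the mass of water = 4.475×10^13 m³ × 1029 kg m⁻³ = 4.605×10^16 kg = 4.60×10^4 Gt (and the same mass of ice, by conservation).

≈ 4.60×10^4 Gt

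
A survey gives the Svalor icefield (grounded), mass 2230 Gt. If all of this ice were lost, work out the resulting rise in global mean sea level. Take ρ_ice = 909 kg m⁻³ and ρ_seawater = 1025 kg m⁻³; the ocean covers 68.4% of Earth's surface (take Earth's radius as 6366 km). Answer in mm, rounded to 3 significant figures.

Svalor: 2230 Gt = 2.230×10^15 kg; dividing by ρ_w = 1025 kg m⁻³ gives 2.176×10^12 m³ of water.
Spread over 3.48×10^14 m² of ocean, Δh = 2.176×10^12 / 3.48×10^14 = 6.25×10^-3 m = 6.25 mm.

≈ 6.25 mm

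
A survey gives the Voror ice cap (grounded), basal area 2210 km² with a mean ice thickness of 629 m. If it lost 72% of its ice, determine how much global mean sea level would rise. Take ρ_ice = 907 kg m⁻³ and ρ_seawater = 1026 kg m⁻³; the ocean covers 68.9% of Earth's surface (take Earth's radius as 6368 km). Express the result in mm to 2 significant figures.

Voror: ice volume = 2210 km² × 629 m = 1390 km³; 0.72 × 1390 × (907/1026) = 884.8 km³ of water.
Spread over 3.51×10^14 m² of ocean, Δh = 8.848×10^11 / 3.51×10^14 = 2.52×10^-3 m = 2.5 mm.

≈ 2.5 mm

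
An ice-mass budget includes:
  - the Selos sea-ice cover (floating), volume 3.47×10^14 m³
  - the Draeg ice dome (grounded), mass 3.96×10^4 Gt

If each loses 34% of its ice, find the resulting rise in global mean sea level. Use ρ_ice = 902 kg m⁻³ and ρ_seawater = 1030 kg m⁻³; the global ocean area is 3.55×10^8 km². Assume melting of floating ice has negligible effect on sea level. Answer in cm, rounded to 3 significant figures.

≈ 3.68 cm

The Selos sea-ice cover is floating and already displaces its own weight of water, so its melt adds essentially nothing to sea level.
Draeg: 0.34 × 3.96×10^4 Gt = 1.346×10^16 kg; dividing by ρ_w = 1030 kg m⁻³ gives 1.307×10^13 m³ of water.
Total added water ≈ 1.307×10^13 m³ over 3.55×10^14 m² → Δh = 0.0368 m = 3.68 cm.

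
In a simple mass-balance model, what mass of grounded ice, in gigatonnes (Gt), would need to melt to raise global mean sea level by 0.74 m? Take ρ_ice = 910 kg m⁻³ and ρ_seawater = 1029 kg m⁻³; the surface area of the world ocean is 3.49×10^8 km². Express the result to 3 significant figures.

Required water volume = Δh × A = 0.74 m × 3.49×10^14 m² = 2.583×10^14 m³.
ρ_w = 1029 kg m⁻³, so the mass of water = 2.583×10^14 m³ × 1029 kg m⁻³ = 2.657×10^17 kg = 2.66×10^5 Gt (and the same mass of ice, by conservation).

≈ 2.66×10^5 Gt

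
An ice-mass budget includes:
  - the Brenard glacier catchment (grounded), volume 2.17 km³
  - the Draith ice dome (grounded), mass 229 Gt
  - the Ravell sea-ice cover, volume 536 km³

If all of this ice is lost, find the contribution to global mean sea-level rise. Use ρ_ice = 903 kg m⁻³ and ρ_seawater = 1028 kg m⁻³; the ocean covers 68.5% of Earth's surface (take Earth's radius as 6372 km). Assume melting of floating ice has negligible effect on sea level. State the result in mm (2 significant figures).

Brenard: 2.17 km³ × (903/1028) = 1.906 km³ of water.
Draith: 229 Gt = 2.290×10^14 kg; dividing by ρ_w = 1028 kg m⁻³ gives 2.228×10^11 m³ of water.
The Ravell sea-ice cover is floating and already displaces its own weight of water, so its melt adds essentially nothing to sea level.
Total added water ≈ 2.247×10^11 m³ over 3.50×10^14 m² → Δh = 6.43×10^-4 m = 0.64 mm.

≈ 0.64 mm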